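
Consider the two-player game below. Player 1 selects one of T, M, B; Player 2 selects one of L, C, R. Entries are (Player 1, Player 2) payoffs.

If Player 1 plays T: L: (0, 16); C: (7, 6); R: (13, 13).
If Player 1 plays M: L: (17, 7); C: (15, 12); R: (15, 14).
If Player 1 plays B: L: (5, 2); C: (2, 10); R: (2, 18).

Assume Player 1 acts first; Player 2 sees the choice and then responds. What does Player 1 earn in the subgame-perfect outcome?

15

Work backward from Player 2's decision.
- T: BR = L, leader payoff 0.
- M: BR = R, leader payoff 15.
- B: BR = R, leader payoff 2.
Maximizing over 0, 15, 2, Player 1 chooses M. Subgame-perfect outcome: (M, R) with payoffs (15, 14).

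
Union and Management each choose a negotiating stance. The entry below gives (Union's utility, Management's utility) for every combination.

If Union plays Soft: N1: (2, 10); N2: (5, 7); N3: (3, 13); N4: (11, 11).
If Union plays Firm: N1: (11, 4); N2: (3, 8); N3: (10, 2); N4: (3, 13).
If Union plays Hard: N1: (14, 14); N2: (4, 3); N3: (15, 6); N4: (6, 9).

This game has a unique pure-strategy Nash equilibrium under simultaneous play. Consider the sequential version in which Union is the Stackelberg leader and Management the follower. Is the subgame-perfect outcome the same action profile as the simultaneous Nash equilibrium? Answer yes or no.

Management best-responds to each possible Union move:
- Soft: Management compares 10, 7, 13, 11 and picks N3; Union would get 3.
- Firm: Management compares 4, 8, 2, 13 and picks N4; Union would get 3.
- Hard: Management compares 14, 3, 6, 9 and picks N1; Union would get 14.
Among 3, 3, 14, the best is 14 at Hard. Subgame-perfect outcome: (Hard, N1) with payoffs (14, 14).
Under simultaneous play:
Union's best replies: N1→Hard; N2→Soft; N3→Hard; N4→Soft.
Management's best replies: Soft→N3; Firm→N4; Hard→N1.
Only (Hard, N1) has each player best-responding; Nash payoffs (14, 14).
Sequential outcome (Hard, N1) coincides with the Nash profile (Hard, N1).

yes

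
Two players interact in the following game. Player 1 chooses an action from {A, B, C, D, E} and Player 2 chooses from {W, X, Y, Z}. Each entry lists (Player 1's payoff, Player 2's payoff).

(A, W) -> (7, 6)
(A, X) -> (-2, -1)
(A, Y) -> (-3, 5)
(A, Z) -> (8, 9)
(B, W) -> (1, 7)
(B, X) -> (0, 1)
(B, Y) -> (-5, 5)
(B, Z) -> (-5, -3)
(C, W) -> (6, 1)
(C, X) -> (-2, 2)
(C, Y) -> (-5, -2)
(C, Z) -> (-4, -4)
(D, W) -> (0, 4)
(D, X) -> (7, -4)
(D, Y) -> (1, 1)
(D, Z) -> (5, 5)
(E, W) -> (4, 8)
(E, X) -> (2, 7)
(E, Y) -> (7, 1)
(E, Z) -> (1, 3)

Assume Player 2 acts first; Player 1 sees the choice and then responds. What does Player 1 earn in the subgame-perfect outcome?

8

Solve by backward induction (Player 2 leads).
- W → Player 1 plays A (best of 7, 1, 6, 0, 4); Player 2 gets 6.
- X → Player 1 plays D (best of -2, 0, -2, 7, 2); Player 2 gets -4.
- Y → Player 1 plays E (best of -3, -5, -5, 1, 7); Player 2 gets 1.
- Z → Player 1 plays A (best of 8, -5, -4, 5, 1); Player 2 gets 9.
Player 2's induced payoffs are 6, -4, 1, 9, so Player 2 commits to Z. Subgame-perfect outcome: (A, Z) with payoffs (8, 9).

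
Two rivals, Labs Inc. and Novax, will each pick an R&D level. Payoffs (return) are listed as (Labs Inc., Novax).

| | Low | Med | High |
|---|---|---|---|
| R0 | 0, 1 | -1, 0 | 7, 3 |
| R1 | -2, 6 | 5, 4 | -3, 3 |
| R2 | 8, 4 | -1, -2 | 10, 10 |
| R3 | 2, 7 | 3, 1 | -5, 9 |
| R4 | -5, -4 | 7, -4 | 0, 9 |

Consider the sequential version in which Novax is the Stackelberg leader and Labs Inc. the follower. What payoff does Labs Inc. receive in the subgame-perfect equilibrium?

10

Solve by backward induction (Novax leads).
- Low: Labs Inc. compares 0, -2, 8, 2, -5 and picks R2; Novax would get 4.
- Med: Labs Inc. compares -1, 5, -1, 3, 7 and picks R4; Novax would get -4.
- High: Labs Inc. compares 7, -3, 10, -5, 0 and picks R2; Novax would get 10.
Among 4, -4, 10, the best is 10 at High. Subgame-perfect outcome: (R2, High) with payoffs (10, 10).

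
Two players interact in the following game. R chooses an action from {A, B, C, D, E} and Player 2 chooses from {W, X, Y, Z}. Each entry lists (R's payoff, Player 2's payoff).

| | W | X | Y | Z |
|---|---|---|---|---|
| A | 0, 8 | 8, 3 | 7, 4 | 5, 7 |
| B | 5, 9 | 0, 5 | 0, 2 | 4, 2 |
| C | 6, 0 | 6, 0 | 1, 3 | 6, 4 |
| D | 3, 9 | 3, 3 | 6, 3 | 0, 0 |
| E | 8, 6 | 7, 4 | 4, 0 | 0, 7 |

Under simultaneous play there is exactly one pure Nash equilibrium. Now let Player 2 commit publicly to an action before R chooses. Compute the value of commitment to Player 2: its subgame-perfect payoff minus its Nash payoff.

2

Work backward from R's decision.
- W → R plays E (best of 0, 5, 6, 3, 8); Player 2 gets 6.
- X → R plays A (best of 8, 0, 6, 3, 7); Player 2 gets 3.
- Y → R plays A (best of 7, 0, 1, 6, 4); Player 2 gets 4.
- Z → R plays C (best of 5, 4, 6, 0, 0); Player 2 gets 4.
Among 6, 3, 4, 4, the best is 6 at W. Subgame-perfect outcome: (E, W) with payoffs (8, 6).
Now find the simultaneous Nash equilibrium.
R's best replies: W→E; X→A; Y→A; Z→C.
Player 2's best replies: A→W; B→W; C→Z; D→W; E→Z.
Only (C, Z) has each player best-responding; Nash payoffs (6, 4).
Player 2's commitment gain: 6 − 4 = 2.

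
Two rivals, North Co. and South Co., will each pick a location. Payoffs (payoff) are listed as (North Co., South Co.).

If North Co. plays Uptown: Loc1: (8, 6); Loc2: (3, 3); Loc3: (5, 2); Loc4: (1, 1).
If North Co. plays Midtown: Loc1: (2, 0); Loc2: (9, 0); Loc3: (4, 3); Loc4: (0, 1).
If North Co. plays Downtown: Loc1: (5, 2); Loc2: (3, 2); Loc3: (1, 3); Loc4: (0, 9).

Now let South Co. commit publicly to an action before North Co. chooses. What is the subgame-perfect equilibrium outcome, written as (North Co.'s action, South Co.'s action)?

Solve by backward induction (South Co. leads).
- Loc1: BR = Uptown, leader payoff 6.
- Loc2: BR = Midtown, leader payoff 0.
- Loc3: BR = Uptown, leader payoff 2.
- Loc4: BR = Uptown, leader payoff 1.
South Co.'s induced payoffs are 6, 0, 2, 1, so South Co. commits to Loc1. Subgame-perfect outcome: (Uptown, Loc1) with payoffs (8, 6).

(Uptown, Loc1)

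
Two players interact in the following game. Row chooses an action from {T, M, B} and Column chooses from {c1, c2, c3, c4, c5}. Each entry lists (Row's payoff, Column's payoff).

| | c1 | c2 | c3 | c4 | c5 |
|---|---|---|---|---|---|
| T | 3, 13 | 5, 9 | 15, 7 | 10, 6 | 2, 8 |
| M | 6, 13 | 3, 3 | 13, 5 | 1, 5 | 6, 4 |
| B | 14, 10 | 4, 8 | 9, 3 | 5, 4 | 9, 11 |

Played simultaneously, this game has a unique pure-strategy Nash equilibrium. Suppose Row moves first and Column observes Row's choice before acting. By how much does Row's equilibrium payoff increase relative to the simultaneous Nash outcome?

Backward induction with Row moving first.
- T → Column plays c1 (best of 13, 9, 7, 6, 8); Row gets 3.
- M → Column plays c1 (best of 13, 3, 5, 5, 4); Row gets 6.
- B → Column plays c5 (best of 10, 8, 3, 4, 11); Row gets 9.
Maximizing over 3, 6, 9, Row chooses B. Subgame-perfect outcome: (B, c5) with payoffs (9, 11).
For the simultaneous game, intersect best replies.
Row's best replies: c1→B; c2→T; c3→T; c4→T; c5→B.
Column's best replies: T→c1; M→c1; B→c5.
Only (B, c5) has each player best-responding; Nash payoffs (9, 11).
Row's commitment gain: 9 − 9 = 0.

0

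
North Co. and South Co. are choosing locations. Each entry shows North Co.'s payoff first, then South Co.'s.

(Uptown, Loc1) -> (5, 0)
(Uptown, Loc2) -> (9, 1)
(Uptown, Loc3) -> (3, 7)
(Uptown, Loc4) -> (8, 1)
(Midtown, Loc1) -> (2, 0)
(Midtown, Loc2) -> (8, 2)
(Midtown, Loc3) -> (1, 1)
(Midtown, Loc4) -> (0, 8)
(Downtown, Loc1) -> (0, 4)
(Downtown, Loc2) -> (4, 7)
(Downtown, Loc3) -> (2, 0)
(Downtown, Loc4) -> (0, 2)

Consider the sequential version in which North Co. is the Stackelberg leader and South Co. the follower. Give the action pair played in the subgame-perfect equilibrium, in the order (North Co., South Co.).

Backward induction with North Co. moving first.
- Uptown: South Co. compares 0, 1, 7, 1 and picks Loc3; North Co. would get 3.
- Midtown: South Co. compares 0, 2, 1, 8 and picks Loc4; North Co. would get 0.
- Downtown: South Co. compares 4, 7, 0, 2 and picks Loc2; North Co. would get 4.
North Co.'s induced payoffs are 3, 0, 4, so North Co. commits to Downtown. Subgame-perfect outcome: (Downtown, Loc2) with payoffs (4, 7).

(Downtown, Loc2)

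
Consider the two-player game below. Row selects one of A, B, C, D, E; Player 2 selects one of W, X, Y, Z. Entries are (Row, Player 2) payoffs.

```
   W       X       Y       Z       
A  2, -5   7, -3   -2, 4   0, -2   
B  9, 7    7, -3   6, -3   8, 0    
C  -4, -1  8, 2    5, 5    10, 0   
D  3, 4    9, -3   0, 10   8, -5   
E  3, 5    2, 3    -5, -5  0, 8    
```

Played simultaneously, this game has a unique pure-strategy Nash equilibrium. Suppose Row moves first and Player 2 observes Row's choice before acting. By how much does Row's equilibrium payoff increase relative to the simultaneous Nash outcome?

0

Player 2 best-responds to each possible Row move:
- A: BR = Y, leader payoff -2.
- B: BR = W, leader payoff 9.
- C: BR = Y, leader payoff 5.
- D: BR = Y, leader payoff 0.
- E: BR = Z, leader payoff 0.
Maximizing over -2, 9, 5, 0, 0, Row chooses B. Subgame-perfect outcome: (B, W) with payoffs (9, 7).
Under simultaneous play:
Row's best replies: W→B; X→D; Y→B; Z→C.
Player 2's best replies: A→Y; B→W; C→Y; D→Y; E→Z.
The unique mutual best reply is (B, W), giving (9, 7).
Row's commitment gain: 9 − 9 = 0.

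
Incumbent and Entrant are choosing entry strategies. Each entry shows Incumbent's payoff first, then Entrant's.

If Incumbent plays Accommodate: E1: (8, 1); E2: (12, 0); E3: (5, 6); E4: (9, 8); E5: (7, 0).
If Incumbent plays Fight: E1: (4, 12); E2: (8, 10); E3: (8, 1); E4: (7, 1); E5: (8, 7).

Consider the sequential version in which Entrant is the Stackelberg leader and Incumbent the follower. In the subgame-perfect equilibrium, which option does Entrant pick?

E4

Backward induction with Entrant moving first.
- E1 → Incumbent plays Accommodate (best of 8, 4); Entrant gets 1.
- E2 → Incumbent plays Accommodate (best of 12, 8); Entrant gets 0.
- E3 → Incumbent plays Fight (best of 5, 8); Entrant gets 1.
- E4 → Incumbent plays Accommodate (best of 9, 7); Entrant gets 8.
- E5 → Incumbent plays Fight (best of 7, 8); Entrant gets 7.
Maximizing over 1, 0, 1, 8, 7, Entrant chooses E4. Subgame-perfect outcome: (Accommodate, E4) with payoffs (9, 8).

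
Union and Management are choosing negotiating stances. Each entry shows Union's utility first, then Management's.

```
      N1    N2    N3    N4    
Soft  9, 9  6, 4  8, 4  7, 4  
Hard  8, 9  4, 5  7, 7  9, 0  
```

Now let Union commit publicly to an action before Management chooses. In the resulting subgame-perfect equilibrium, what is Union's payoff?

9

Backward induction with Union moving first.
- Soft → Management plays N1 (best of 9, 4, 4, 4); Union gets 9.
- Hard → Management plays N1 (best of 9, 5, 7, 0); Union gets 8.
Union's induced payoffs are 9, 8, so Union commits to Soft. Subgame-perfect outcome: (Soft, N1) with payoffs (9, 9).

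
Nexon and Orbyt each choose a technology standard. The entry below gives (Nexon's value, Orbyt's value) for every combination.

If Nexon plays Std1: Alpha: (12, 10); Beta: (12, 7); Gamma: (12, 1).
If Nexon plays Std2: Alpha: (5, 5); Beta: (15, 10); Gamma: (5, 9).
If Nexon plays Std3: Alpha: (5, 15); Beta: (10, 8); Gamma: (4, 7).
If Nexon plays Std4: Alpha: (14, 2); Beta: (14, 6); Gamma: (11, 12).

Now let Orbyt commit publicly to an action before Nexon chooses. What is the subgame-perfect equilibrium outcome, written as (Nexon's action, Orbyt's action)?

(Std2, Beta)

Backward induction with Orbyt moving first.
- Alpha → Nexon plays Std4 (best of 12, 5, 5, 14); Orbyt gets 2.
- Beta → Nexon plays Std2 (best of 12, 15, 10, 14); Orbyt gets 10.
- Gamma → Nexon plays Std1 (best of 12, 5, 4, 11); Orbyt gets 1.
Orbyt's induced payoffs are 2, 10, 1, so Orbyt commits to Beta. Subgame-perfect outcome: (Std2, Beta) with payoffs (15, 10).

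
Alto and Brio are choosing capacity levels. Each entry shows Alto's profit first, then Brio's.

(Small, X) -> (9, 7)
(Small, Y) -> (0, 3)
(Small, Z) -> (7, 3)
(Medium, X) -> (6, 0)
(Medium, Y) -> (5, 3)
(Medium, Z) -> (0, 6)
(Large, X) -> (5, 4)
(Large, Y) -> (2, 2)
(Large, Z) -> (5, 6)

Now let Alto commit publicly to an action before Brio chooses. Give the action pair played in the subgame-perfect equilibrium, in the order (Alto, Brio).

(Small, X)

Work backward from Brio's decision.
- Small: Brio compares 7, 3, 3 and picks X; Alto would get 9.
- Medium: Brio compares 0, 3, 6 and picks Z; Alto would get 0.
- Large: Brio compares 4, 2, 6 and picks Z; Alto would get 5.
Among 9, 0, 5, the best is 9 at Small. Subgame-perfect outcome: (Small, X) with payoffs (9, 7).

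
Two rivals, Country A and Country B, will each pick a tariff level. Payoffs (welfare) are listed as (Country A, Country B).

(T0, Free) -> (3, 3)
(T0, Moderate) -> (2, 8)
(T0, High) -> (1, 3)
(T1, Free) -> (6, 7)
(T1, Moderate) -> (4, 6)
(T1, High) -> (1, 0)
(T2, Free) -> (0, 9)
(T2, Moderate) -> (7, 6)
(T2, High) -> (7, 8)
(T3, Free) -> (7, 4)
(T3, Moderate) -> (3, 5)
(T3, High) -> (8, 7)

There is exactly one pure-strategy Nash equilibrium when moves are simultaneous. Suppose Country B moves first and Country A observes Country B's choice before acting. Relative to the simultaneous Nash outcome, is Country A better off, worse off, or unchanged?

Work backward from Country A's decision.
- Free: Country A compares 3, 6, 0, 7 and picks T3; Country B would get 4.
- Moderate: Country A compares 2, 4, 7, 3 and picks T2; Country B would get 6.
- High: Country A compares 1, 1, 7, 8 and picks T3; Country B would get 7.
Country B's induced payoffs are 4, 6, 7, so Country B commits to High. Subgame-perfect outcome: (T3, High) with payoffs (8, 7).
For the simultaneous game, intersect best replies.
Country A's best replies: Free→T3; Moderate→T2; High→T3.
Country B's best replies: T0→Moderate; T1→Free; T2→Free; T3→High.
Only (T3, High) has each player best-responding; Nash payoffs (8, 7).
Country A earns 8 sequentially versus 8 at the Nash outcome: unchanged.

unchanged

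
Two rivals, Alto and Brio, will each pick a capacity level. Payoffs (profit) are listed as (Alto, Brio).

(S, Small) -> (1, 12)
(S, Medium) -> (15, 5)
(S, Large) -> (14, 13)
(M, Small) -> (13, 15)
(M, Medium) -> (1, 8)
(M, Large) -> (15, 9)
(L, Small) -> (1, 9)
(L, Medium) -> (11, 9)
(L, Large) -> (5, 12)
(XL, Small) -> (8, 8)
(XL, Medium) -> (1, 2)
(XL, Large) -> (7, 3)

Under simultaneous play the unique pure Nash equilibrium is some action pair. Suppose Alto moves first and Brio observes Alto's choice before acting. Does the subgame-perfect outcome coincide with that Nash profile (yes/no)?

Work backward from Brio's decision.
- S: BR = Large, leader payoff 14.
- M: BR = Small, leader payoff 13.
- L: BR = Large, leader payoff 5.
- XL: BR = Small, leader payoff 8.
Among 14, 13, 5, 8, the best is 14 at S. Subgame-perfect outcome: (S, Large) with payoffs (14, 13).
Under simultaneous play:
Alto's best replies: Small→M; Medium→S; Large→M.
Brio's best replies: S→Large; M→Small; L→Large; XL→Small.
Only (M, Small) has each player best-responding; Nash payoffs (13, 15).
Sequential outcome (S, Large) differs from the Nash profile (M, Small).

no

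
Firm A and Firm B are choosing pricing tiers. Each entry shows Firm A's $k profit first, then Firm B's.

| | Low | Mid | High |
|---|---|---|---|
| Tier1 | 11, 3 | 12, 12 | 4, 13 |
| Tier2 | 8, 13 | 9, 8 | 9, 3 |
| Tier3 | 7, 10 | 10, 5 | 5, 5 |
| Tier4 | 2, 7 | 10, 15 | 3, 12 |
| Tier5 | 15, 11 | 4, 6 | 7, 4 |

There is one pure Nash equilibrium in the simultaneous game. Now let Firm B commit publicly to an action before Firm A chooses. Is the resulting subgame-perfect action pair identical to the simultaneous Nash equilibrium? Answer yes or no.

Solve by backward induction (Firm B leads).
- Low: Firm A compares 11, 8, 7, 2, 15 and picks Tier5; Firm B would get 11.
- Mid: Firm A compares 12, 9, 10, 10, 4 and picks Tier1; Firm B would get 12.
- High: Firm A compares 4, 9, 5, 3, 7 and picks Tier2; Firm B would get 3.
Firm B's induced payoffs are 11, 12, 3, so Firm B commits to Mid. Subgame-perfect outcome: (Tier1, Mid) with payoffs (12, 12).
Under simultaneous play:
Firm A's best replies: Low→Tier5; Mid→Tier1; High→Tier2.
Firm B's best replies: Tier1→High; Tier2→Low; Tier3→Low; Tier4→Mid; Tier5→Low.
Only (Tier5, Low) has each player best-responding; Nash payoffs (15, 11).
Sequential outcome (Tier1, Mid) differs from the Nash profile (Tier5, Low).

no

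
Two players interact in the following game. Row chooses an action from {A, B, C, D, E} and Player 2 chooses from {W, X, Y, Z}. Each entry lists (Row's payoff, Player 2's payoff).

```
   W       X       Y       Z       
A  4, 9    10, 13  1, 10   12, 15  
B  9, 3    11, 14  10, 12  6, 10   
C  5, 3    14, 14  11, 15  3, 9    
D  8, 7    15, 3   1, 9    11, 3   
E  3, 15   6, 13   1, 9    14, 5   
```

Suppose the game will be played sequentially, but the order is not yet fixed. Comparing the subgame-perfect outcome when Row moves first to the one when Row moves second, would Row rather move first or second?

first

If Row leads: Player 2's best replies are A→Z, B→X, C→Y, D→Y, E→W; Row's induced payoffs 12, 11, 11, 1, 3; outcome (A, Z), payoffs (12, 15).
If Player 2 leads: Row's best replies are W→B, X→D, Y→C, Z→E; Player 2's induced payoffs 3, 3, 15, 5; outcome (C, Y), payoffs (11, 15).
Row gets 12 moving first and 11 moving second, so Row prefers to move first.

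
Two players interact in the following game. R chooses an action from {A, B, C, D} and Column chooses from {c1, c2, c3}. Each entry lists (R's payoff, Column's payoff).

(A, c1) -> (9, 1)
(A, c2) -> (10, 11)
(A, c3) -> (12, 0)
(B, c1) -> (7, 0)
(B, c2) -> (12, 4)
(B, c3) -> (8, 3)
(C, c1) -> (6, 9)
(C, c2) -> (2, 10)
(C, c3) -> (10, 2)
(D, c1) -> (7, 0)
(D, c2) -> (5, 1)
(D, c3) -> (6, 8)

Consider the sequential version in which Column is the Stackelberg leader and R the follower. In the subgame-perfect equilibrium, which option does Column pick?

Work backward from R's decision.
- c1: R compares 9, 7, 6, 7 and picks A; Column would get 1.
- c2: R compares 10, 12, 2, 5 and picks B; Column would get 4.
- c3: R compares 12, 8, 10, 6 and picks A; Column would get 0.
Column's induced payoffs are 1, 4, 0, so Column commits to c2. Subgame-perfect outcome: (B, c2) with payoffs (12, 4).

c2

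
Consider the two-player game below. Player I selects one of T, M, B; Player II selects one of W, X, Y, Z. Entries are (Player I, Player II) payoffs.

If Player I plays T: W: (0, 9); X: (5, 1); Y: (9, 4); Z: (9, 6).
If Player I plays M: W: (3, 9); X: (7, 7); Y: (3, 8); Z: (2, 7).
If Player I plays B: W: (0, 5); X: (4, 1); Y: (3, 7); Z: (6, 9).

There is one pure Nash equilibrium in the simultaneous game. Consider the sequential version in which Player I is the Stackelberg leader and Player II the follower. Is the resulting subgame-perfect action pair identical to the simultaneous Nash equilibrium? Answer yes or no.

Solve by backward induction (Player I leads).
- T: BR = W, leader payoff 0.
- M: BR = W, leader payoff 3.
- B: BR = Z, leader payoff 6.
Among 0, 3, 6, the best is 6 at B. Subgame-perfect outcome: (B, Z) with payoffs (6, 9).
Under simultaneous play:
Player I's best replies: W→M; X→M; Y→T; Z→T.
Player II's best replies: T→W; M→W; B→Z.
Only (M, W) has each player best-responding; Nash payoffs (3, 9).
Sequential outcome (B, Z) differs from the Nash profile (M, W).

no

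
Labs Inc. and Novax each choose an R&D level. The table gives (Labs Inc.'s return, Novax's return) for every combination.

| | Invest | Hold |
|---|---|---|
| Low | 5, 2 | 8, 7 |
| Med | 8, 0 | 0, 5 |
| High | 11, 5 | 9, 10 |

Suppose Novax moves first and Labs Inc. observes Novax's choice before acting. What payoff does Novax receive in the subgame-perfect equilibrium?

10

Backward induction with Novax moving first.
- Invest → Labs Inc. plays High (best of 5, 8, 11); Novax gets 5.
- Hold → Labs Inc. plays High (best of 8, 0, 9); Novax gets 10.
Maximizing over 5, 10, Novax chooses Hold. Subgame-perfect outcome: (High, Hold) with payoffs (9, 10).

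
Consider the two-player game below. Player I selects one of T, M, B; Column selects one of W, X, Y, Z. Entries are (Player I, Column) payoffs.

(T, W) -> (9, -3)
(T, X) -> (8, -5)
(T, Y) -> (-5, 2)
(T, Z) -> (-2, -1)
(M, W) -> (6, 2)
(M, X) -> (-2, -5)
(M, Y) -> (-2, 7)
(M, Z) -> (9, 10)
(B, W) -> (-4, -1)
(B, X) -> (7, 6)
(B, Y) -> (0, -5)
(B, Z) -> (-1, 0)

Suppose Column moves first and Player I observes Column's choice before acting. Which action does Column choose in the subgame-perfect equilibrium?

Work backward from Player I's decision.
- W: BR = T, leader payoff -3.
- X: BR = T, leader payoff -5.
- Y: BR = B, leader payoff -5.
- Z: BR = M, leader payoff 10.
Maximizing over -3, -5, -5, 10, Column chooses Z. Subgame-perfect outcome: (M, Z) with payoffs (9, 10).

Z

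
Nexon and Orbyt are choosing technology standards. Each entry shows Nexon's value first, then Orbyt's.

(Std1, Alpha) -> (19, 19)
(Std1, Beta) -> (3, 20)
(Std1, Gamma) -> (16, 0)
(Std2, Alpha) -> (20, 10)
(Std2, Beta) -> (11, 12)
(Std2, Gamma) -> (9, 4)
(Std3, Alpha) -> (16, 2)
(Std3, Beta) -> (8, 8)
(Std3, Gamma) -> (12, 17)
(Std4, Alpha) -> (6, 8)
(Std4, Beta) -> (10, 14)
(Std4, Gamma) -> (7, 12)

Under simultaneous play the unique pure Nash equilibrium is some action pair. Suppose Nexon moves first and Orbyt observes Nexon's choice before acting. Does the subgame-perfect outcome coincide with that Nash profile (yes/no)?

no

Backward induction with Nexon moving first.
- Std1: Orbyt compares 19, 20, 0 and picks Beta; Nexon would get 3.
- Std2: Orbyt compares 10, 12, 4 and picks Beta; Nexon would get 11.
- Std3: Orbyt compares 2, 8, 17 and picks Gamma; Nexon would get 12.
- Std4: Orbyt compares 8, 14, 12 and picks Beta; Nexon would get 10.
Nexon's induced payoffs are 3, 11, 12, 10, so Nexon commits to Std3. Subgame-perfect outcome: (Std3, Gamma) with payoffs (12, 17).
For the simultaneous game, intersect best replies.
Nexon's best replies: Alpha→Std2; Beta→Std2; Gamma→Std1.
Orbyt's best replies: Std1→Beta; Std2→Beta; Std3→Gamma; Std4→Beta.
Only (Std2, Beta) has each player best-responding; Nash payoffs (11, 12).
Sequential outcome (Std3, Gamma) differs from the Nash profile (Std2, Beta).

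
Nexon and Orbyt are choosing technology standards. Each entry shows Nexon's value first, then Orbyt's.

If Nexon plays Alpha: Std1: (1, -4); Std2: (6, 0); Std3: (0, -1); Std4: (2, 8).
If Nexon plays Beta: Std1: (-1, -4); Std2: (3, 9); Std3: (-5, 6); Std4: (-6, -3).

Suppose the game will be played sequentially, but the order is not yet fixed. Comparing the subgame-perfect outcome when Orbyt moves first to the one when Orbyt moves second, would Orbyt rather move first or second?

second

If Nexon leads: Orbyt's best replies are Alpha→Std4, Beta→Std2; Nexon's induced payoffs 2, 3; outcome (Beta, Std2), payoffs (3, 9).
If Orbyt leads: Nexon's best replies are Std1→Alpha, Std2→Alpha, Std3→Alpha, Std4→Alpha; Orbyt's induced payoffs -4, 0, -1, 8; outcome (Alpha, Std4), payoffs (2, 8).
Orbyt gets 8 moving first and 9 moving second, so Orbyt prefers to move second.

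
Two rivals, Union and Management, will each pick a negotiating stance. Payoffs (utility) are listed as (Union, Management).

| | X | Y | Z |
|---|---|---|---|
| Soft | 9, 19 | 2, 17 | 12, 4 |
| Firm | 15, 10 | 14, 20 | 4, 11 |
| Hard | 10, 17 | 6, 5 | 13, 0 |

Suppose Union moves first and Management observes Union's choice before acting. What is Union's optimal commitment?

Solve by backward induction (Union leads).
- Soft: Management compares 19, 17, 4 and picks X; Union would get 9.
- Firm: Management compares 10, 20, 11 and picks Y; Union would get 14.
- Hard: Management compares 17, 5, 0 and picks X; Union would get 10.
Maximizing over 9, 14, 10, Union chooses Firm. Subgame-perfect outcome: (Firm, Y) with payoffs (14, 20).

Firm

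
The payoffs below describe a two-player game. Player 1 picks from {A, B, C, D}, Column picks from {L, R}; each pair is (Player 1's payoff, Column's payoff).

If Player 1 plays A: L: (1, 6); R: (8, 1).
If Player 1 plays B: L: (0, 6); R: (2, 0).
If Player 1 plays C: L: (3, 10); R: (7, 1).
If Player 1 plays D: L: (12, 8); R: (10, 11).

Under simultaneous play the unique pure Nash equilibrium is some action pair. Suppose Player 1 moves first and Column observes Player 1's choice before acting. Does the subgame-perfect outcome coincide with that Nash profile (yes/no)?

yes

Backward induction with Player 1 moving first.
- A → Column plays L (best of 6, 1); Player 1 gets 1.
- B → Column plays L (best of 6, 0); Player 1 gets 0.
- C → Column plays L (best of 10, 1); Player 1 gets 3.
- D → Column plays R (best of 8, 11); Player 1 gets 10.
Player 1's induced payoffs are 1, 0, 3, 10, so Player 1 commits to D. Subgame-perfect outcome: (D, R) with payoffs (10, 11).
Now find the simultaneous Nash equilibrium.
Player 1's best replies: L→D; R→D.
Column's best replies: A→L; B→L; C→L; D→R.
The unique mutual best reply is (D, R), giving (10, 11).
Sequential outcome (D, R) coincides with the Nash profile (D, R).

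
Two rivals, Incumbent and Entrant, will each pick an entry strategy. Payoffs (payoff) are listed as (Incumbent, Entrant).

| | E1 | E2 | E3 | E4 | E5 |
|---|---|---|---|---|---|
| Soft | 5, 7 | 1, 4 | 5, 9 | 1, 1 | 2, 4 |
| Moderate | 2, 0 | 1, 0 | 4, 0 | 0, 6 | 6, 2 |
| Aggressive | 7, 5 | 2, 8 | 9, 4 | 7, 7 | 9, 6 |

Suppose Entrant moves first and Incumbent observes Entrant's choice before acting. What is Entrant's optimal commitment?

E2

Backward induction with Entrant moving first.
- E1: Incumbent compares 5, 2, 7 and picks Aggressive; Entrant would get 5.
- E2: Incumbent compares 1, 1, 2 and picks Aggressive; Entrant would get 8.
- E3: Incumbent compares 5, 4, 9 and picks Aggressive; Entrant would get 4.
- E4: Incumbent compares 1, 0, 7 and picks Aggressive; Entrant would get 7.
- E5: Incumbent compares 2, 6, 9 and picks Aggressive; Entrant would get 6.
Maximizing over 5, 8, 4, 7, 6, Entrant chooses E2. Subgame-perfect outcome: (Aggressive, E2) with payoffs (2, 8).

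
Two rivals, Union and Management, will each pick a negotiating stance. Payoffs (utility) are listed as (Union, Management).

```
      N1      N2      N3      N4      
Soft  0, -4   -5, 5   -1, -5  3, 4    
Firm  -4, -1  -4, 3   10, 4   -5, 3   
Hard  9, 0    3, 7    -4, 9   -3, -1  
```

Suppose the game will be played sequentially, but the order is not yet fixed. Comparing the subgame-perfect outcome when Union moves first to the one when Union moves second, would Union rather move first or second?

first

If Union leads: Management's best replies are Soft→N2, Firm→N3, Hard→N3; Union's induced payoffs -5, 10, -4; outcome (Firm, N3), payoffs (10, 4).
If Management leads: Union's best replies are N1→Hard, N2→Hard, N3→Firm, N4→Soft; Management's induced payoffs 0, 7, 4, 4; outcome (Hard, N2), payoffs (3, 7).
Union gets 10 moving first and 3 moving second, so Union prefers to move first.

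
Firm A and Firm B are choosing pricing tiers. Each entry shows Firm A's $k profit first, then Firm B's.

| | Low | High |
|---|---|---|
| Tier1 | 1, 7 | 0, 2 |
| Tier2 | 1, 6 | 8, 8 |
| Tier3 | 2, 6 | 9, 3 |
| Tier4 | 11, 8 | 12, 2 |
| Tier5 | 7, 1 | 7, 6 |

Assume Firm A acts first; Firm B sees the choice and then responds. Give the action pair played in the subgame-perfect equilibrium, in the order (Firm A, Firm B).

(Tier4, Low)

Work backward from Firm B's decision.
- Tier1: Firm B compares 7, 2 and picks Low; Firm A would get 1.
- Tier2: Firm B compares 6, 8 and picks High; Firm A would get 8.
- Tier3: Firm B compares 6, 3 and picks Low; Firm A would get 2.
- Tier4: Firm B compares 8, 2 and picks Low; Firm A would get 11.
- Tier5: Firm B compares 1, 6 and picks High; Firm A would get 7.
Firm A's induced payoffs are 1, 8, 2, 11, 7, so Firm A commits to Tier4. Subgame-perfect outcome: (Tier4, Low) with payoffs (11, 8).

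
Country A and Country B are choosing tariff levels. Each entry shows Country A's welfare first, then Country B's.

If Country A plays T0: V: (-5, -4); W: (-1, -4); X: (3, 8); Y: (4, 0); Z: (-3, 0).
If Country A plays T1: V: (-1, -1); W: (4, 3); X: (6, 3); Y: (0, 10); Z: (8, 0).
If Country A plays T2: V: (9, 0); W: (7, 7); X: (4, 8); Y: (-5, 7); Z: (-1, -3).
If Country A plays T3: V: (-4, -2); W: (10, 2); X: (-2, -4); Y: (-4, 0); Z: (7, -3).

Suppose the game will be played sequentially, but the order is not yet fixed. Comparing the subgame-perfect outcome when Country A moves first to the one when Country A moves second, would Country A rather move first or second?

If Country A leads: Country B's best replies are T0→X, T1→Y, T2→X, T3→W; Country A's induced payoffs 3, 0, 4, 10; outcome (T3, W), payoffs (10, 2).
If Country B leads: Country A's best replies are V→T2, W→T3, X→T1, Y→T0, Z→T1; Country B's induced payoffs 0, 2, 3, 0, 0; outcome (T1, X), payoffs (6, 3).
Country A gets 10 moving first and 6 moving second, so Country A prefers to move first.

first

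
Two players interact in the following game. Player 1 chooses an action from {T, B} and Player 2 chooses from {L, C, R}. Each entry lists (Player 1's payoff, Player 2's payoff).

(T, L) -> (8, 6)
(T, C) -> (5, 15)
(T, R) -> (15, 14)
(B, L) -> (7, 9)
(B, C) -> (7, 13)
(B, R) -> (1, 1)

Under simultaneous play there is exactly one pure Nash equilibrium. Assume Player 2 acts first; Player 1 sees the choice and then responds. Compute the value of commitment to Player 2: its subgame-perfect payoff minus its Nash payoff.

Work backward from Player 1's decision.
- L → Player 1 plays T (best of 8, 7); Player 2 gets 6.
- C → Player 1 plays B (best of 5, 7); Player 2 gets 13.
- R → Player 1 plays T (best of 15, 1); Player 2 gets 14.
Player 2's induced payoffs are 6, 13, 14, so Player 2 commits to R. Subgame-perfect outcome: (T, R) with payoffs (15, 14).
Now find the simultaneous Nash equilibrium.
Player 1's best replies: L→T; C→B; R→T.
Player 2's best replies: T→C; B→C.
The unique mutual best reply is (B, C), giving (7, 13).
Player 2's commitment gain: 14 − 13 = 1.

1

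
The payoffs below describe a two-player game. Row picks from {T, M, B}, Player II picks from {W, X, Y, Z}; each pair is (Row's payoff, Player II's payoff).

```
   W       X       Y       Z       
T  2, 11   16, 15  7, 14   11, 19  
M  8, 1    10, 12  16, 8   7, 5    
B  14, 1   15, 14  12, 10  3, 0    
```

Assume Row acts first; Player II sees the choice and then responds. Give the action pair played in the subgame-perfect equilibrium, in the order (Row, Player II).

Solve by backward induction (Row leads).
- T: Player II compares 11, 15, 14, 19 and picks Z; Row would get 11.
- M: Player II compares 1, 12, 8, 5 and picks X; Row would get 10.
- B: Player II compares 1, 14, 10, 0 and picks X; Row would get 15.
Maximizing over 11, 10, 15, Row chooses B. Subgame-perfect outcome: (B, X) with payoffs (15, 14).

(B, X)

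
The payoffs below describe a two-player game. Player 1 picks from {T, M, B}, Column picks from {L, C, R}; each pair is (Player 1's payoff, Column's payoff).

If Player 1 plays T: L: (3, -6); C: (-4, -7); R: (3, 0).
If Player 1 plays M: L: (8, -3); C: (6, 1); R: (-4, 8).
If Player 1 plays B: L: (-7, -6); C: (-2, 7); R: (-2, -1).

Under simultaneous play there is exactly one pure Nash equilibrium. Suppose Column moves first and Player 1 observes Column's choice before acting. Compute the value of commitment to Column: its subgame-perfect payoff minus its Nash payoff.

Work backward from Player 1's decision.
- L → Player 1 plays M (best of 3, 8, -7); Column gets -3.
- C → Player 1 plays M (best of -4, 6, -2); Column gets 1.
- R → Player 1 plays T (best of 3, -4, -2); Column gets 0.
Among -3, 1, 0, the best is 1 at C. Subgame-perfect outcome: (M, C) with payoffs (6, 1).
Under simultaneous play:
Player 1's best replies: L→M; C→M; R→T.
Column's best replies: T→R; M→R; B→C.
Only (T, R) has each player best-responding; Nash payoffs (3, 0).
Column's commitment gain: 1 − 0 = 1.

1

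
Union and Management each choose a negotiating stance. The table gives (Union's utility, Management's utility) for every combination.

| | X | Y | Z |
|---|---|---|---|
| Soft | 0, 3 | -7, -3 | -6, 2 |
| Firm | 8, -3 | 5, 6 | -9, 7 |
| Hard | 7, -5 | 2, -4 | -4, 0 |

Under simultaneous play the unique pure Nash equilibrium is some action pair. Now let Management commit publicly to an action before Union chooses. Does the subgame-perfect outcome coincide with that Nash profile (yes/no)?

no

Union best-responds to each possible Management move:
- X: BR = Firm, leader payoff -3.
- Y: BR = Firm, leader payoff 6.
- Z: BR = Hard, leader payoff 0.
Maximizing over -3, 6, 0, Management chooses Y. Subgame-perfect outcome: (Firm, Y) with payoffs (5, 6).
Under simultaneous play:
Union's best replies: X→Firm; Y→Firm; Z→Hard.
Management's best replies: Soft→X; Firm→Z; Hard→Z.
The unique mutual best reply is (Hard, Z), giving (-4, 0).
Sequential outcome (Firm, Y) differs from the Nash profile (Hard, Z).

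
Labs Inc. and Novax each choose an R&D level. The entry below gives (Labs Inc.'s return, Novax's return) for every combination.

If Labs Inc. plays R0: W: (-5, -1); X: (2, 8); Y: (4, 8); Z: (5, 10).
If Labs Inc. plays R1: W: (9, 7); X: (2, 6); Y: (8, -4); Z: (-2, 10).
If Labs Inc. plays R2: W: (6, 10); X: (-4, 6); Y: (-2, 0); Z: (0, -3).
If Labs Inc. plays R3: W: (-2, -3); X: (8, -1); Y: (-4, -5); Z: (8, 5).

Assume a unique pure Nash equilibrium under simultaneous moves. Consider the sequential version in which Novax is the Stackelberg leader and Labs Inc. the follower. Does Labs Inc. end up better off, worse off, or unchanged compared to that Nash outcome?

Labs Inc. best-responds to each possible Novax move:
- W: Labs Inc. compares -5, 9, 6, -2 and picks R1; Novax would get 7.
- X: Labs Inc. compares 2, 2, -4, 8 and picks R3; Novax would get -1.
- Y: Labs Inc. compares 4, 8, -2, -4 and picks R1; Novax would get -4.
- Z: Labs Inc. compares 5, -2, 0, 8 and picks R3; Novax would get 5.
Among 7, -1, -4, 5, the best is 7 at W. Subgame-perfect outcome: (R1, W) with payoffs (9, 7).
Under simultaneous play:
Labs Inc.'s best replies: W→R1; X→R3; Y→R1; Z→R3.
Novax's best replies: R0→Z; R1→Z; R2→W; R3→Z.
Only (R3, Z) has each player best-responding; Nash payoffs (8, 5).
Labs Inc. earns 9 sequentially versus 8 at the Nash outcome: better off.

better off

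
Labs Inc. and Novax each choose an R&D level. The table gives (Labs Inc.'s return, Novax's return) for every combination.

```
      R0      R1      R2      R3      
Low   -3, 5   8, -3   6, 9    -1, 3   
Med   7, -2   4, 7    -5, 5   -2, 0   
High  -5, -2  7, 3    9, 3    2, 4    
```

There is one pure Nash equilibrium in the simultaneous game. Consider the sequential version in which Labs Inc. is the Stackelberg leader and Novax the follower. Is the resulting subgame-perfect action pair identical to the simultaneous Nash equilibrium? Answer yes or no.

Novax best-responds to each possible Labs Inc. move:
- Low → Novax plays R2 (best of 5, -3, 9, 3); Labs Inc. gets 6.
- Med → Novax plays R1 (best of -2, 7, 5, 0); Labs Inc. gets 4.
- High → Novax plays R3 (best of -2, 3, 3, 4); Labs Inc. gets 2.
Labs Inc.'s induced payoffs are 6, 4, 2, so Labs Inc. commits to Low. Subgame-perfect outcome: (Low, R2) with payoffs (6, 9).
Under simultaneous play:
Labs Inc.'s best replies: R0→Med; R1→Low; R2→High; R3→High.
Novax's best replies: Low→R2; Med→R1; High→R3.
The unique mutual best reply is (High, R3), giving (2, 4).
Sequential outcome (Low, R2) differs from the Nash profile (High, R3).

no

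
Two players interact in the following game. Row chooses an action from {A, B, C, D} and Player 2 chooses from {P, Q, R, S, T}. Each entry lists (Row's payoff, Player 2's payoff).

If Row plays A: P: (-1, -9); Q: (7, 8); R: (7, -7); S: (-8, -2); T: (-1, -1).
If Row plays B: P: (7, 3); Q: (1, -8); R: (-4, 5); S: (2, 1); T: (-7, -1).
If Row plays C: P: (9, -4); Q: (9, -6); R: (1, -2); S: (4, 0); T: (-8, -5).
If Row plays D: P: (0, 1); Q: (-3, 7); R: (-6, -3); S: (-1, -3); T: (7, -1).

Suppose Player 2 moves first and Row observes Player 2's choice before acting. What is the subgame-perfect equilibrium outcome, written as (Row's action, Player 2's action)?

Backward induction with Player 2 moving first.
- P → Row plays C (best of -1, 7, 9, 0); Player 2 gets -4.
- Q → Row plays C (best of 7, 1, 9, -3); Player 2 gets -6.
- R → Row plays A (best of 7, -4, 1, -6); Player 2 gets -7.
- S → Row plays C (best of -8, 2, 4, -1); Player 2 gets 0.
- T → Row plays D (best of -1, -7, -8, 7); Player 2 gets -1.
Among -4, -6, -7, 0, -1, the best is 0 at S. Subgame-perfect outcome: (C, S) with payoffs (4, 0).

(C, S)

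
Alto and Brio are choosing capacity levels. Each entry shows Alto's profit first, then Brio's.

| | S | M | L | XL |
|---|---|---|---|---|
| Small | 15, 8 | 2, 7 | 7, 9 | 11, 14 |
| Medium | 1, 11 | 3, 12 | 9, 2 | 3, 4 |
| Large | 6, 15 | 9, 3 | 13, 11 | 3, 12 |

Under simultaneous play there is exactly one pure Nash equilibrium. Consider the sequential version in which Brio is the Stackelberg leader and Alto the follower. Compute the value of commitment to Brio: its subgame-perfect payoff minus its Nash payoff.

Backward induction with Brio moving first.
- S: BR = Small, leader payoff 8.
- M: BR = Large, leader payoff 3.
- L: BR = Large, leader payoff 11.
- XL: BR = Small, leader payoff 14.
Among 8, 3, 11, 14, the best is 14 at XL. Subgame-perfect outcome: (Small, XL) with payoffs (11, 14).
For the simultaneous game, intersect best replies.
Alto's best replies: S→Small; M→Large; L→Large; XL→Small.
Brio's best replies: Small→XL; Medium→M; Large→S.
The unique mutual best reply is (Small, XL), giving (11, 14).
Brio's commitment gain: 14 − 14 = 0.

0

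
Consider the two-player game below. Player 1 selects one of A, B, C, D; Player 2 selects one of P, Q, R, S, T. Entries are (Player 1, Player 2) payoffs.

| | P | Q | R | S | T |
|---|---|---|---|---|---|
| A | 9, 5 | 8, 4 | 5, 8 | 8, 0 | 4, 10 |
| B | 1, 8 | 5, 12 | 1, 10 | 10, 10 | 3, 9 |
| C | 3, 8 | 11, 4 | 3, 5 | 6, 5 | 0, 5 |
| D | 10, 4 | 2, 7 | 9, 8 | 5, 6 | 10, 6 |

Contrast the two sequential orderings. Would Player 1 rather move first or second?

second

If Player 1 leads: Player 2's best replies are A→T, B→Q, C→P, D→R; Player 1's induced payoffs 4, 5, 3, 9; outcome (D, R), payoffs (9, 8).
If Player 2 leads: Player 1's best replies are P→D, Q→C, R→D, S→B, T→D; Player 2's induced payoffs 4, 4, 8, 10, 6; outcome (B, S), payoffs (10, 10).
Player 1 gets 9 moving first and 10 moving second, so Player 1 prefers to move second.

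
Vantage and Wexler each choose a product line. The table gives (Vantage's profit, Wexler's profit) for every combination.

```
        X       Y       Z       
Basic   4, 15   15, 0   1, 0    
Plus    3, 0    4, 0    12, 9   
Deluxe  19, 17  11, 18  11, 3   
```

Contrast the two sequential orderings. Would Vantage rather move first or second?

second

If Vantage leads: Wexler's best replies are Basic→X, Plus→Z, Deluxe→Y; Vantage's induced payoffs 4, 12, 11; outcome (Plus, Z), payoffs (12, 9).
If Wexler leads: Vantage's best replies are X→Deluxe, Y→Basic, Z→Plus; Wexler's induced payoffs 17, 0, 9; outcome (Deluxe, X), payoffs (19, 17).
Vantage gets 12 moving first and 19 moving second, so Vantage prefers to move second.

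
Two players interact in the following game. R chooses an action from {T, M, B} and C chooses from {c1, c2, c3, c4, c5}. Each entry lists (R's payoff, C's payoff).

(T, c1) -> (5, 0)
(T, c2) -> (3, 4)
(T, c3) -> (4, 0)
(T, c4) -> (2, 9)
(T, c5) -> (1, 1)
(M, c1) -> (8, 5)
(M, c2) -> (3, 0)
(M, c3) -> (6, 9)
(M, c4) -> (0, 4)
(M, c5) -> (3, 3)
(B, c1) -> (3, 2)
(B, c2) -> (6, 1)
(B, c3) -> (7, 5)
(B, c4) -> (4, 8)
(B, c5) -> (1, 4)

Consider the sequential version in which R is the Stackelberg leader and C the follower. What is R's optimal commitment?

Solve by backward induction (R leads).
- T: C compares 0, 4, 0, 9, 1 and picks c4; R would get 2.
- M: C compares 5, 0, 9, 4, 3 and picks c3; R would get 6.
- B: C compares 2, 1, 5, 8, 4 and picks c4; R would get 4.
R's induced payoffs are 2, 6, 4, so R commits to M. Subgame-perfect outcome: (M, c3) with payoffs (6, 9).

M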